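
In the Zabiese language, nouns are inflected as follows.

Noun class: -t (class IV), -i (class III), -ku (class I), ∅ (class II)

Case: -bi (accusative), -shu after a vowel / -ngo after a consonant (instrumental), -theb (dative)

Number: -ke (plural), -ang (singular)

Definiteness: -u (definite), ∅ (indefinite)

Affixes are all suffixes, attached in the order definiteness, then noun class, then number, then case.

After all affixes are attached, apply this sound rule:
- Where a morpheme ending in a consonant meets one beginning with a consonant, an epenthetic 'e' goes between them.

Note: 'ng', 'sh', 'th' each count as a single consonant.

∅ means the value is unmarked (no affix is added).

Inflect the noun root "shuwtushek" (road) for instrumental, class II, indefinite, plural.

definiteness = indefinite: zero marking, form stays shuwtushek.
noun class = class II: zero marking, form stays shuwtushek.
Attach number plural -ke → shuwtushekke.
Attach case instrumental -shu (after vowel 'e') → shuwtushekkeshu.
Apply epenthesis: shuwtushekkeshu → shuwtushekekeshu.

shuwtushekekeshu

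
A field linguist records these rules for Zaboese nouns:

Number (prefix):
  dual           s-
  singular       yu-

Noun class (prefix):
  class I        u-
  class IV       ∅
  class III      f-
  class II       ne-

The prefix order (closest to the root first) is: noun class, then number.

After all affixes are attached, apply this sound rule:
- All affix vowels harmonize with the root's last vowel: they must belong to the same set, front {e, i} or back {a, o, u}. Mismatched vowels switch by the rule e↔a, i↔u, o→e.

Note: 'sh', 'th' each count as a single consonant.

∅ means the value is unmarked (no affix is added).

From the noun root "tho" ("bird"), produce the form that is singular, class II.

yunatho

Attach noun class class II ne- → netho.
Attach number singular yu- → yunetho.
Apply vowel harmony: yunetho → yunatho.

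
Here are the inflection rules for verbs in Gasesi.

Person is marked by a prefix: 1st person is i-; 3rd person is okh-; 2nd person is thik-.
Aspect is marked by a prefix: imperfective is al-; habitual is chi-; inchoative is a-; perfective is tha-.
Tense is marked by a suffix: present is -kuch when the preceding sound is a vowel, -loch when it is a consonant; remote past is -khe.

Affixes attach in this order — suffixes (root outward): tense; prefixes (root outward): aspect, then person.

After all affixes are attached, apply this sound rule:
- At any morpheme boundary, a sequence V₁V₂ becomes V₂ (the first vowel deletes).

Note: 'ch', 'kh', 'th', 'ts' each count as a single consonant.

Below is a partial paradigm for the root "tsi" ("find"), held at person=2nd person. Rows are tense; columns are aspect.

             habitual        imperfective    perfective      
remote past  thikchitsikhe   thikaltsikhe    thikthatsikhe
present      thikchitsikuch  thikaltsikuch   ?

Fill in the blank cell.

thikthatsikuch

Attach tense present -kuch (after vowel 'i') → tsikuch.
Attach aspect perfective tha- → thatsikuch.
Attach person 2nd person thik- → thikthatsikuch.
Vowel deletion: no change.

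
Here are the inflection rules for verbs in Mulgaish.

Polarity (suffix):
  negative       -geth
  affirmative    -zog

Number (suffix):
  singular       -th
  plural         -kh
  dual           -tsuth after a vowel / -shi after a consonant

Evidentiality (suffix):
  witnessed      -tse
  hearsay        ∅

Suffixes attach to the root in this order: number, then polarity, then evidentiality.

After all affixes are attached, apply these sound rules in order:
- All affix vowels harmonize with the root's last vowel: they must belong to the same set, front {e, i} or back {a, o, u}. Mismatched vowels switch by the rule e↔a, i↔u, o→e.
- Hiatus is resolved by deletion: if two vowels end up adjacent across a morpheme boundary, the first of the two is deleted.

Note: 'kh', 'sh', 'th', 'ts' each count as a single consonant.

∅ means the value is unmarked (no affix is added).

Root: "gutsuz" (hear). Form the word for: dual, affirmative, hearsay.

gutsuzshuzog

Attach number dual -shi (after consonant 'z') → gutsuzshi.
Attach polarity affirmative -zog → gutsuzshizog.
evidentiality = hearsay: zero marking, form stays gutsuzshizog.
Apply vowel harmony: gutsuzshizog → gutsuzshuzog.
Vowel deletion: no change.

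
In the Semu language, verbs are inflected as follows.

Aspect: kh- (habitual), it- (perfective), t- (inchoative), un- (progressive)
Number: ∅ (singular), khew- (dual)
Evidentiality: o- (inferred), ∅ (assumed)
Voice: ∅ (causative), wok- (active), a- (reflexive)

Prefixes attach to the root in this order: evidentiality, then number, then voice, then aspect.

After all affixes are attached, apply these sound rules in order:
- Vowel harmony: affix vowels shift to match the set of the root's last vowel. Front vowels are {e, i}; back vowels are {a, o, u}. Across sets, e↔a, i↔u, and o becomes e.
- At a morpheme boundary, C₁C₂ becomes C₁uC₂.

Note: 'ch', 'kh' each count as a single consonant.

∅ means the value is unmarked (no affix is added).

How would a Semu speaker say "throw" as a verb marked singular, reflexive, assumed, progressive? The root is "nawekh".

evidentiality = assumed: zero marking, form stays nawekh.
number = singular: zero marking, form stays nawekh.
Attach voice reflexive a- → anawekh.
Attach aspect progressive un- → unanawekh.
Apply vowel harmony: unanawekh → inenawekh.
Epenthesis: no change.

inenawekh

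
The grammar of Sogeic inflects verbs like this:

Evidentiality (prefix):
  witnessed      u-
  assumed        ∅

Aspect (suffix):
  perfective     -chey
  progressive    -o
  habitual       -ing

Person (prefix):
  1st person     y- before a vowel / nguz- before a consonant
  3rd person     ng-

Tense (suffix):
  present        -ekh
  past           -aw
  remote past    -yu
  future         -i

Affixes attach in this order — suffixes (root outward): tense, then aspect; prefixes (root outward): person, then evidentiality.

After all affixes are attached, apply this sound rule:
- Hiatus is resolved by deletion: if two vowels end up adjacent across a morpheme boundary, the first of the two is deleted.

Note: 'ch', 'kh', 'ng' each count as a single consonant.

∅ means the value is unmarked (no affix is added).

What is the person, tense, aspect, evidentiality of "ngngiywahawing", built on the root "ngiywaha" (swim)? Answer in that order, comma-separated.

3rd person, past, habitual, assumed

Segment: ng-ngiywaha-aw-ing.
person: ng- → 3rd person.
tense: -aw → past.
aspect: -ing → habitual.
evidentiality: ∅ → assumed.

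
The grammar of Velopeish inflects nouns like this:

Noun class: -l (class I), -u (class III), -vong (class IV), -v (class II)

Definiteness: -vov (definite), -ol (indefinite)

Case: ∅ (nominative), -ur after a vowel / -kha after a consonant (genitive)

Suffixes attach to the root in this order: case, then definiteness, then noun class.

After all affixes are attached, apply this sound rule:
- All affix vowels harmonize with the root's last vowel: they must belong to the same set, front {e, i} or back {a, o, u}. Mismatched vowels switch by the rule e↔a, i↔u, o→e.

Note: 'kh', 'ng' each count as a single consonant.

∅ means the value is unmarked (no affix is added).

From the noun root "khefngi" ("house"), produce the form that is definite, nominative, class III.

khefngivevi

case = nominative: zero marking, form stays khefngi.
Attach definiteness definite -vov → khefngivov.
Attach noun class class III -u → khefngivovu.
Apply vowel harmony: khefngivovu → khefngivevi.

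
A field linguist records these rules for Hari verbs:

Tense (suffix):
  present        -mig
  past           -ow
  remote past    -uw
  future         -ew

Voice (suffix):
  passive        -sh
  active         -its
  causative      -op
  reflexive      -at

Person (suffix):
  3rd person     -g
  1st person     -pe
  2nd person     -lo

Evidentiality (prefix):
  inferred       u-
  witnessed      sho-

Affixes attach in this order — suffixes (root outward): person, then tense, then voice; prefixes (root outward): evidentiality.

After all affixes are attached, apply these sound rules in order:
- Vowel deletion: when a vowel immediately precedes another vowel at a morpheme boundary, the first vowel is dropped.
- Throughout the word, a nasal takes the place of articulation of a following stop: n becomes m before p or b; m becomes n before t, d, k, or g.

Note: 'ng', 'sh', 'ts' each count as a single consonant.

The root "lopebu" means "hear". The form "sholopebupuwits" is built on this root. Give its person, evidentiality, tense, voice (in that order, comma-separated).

1st person, witnessed, remote past, active

Segment: sho-lopebu-pe-uw-its.
person: -pe → 1st person.
evidentiality: sho- → witnessed.
tense: -uw → remote past.
voice: -its → active.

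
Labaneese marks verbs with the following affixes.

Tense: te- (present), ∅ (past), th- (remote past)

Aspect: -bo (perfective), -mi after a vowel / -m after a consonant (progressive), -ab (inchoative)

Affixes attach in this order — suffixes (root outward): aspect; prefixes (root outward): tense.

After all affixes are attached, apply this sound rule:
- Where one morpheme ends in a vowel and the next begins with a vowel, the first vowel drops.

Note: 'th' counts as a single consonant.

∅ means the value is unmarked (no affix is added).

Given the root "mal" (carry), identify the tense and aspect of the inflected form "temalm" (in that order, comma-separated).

Segment: te-mal-m.
tense: te- → present.
aspect: -mi/m → progressive.

present, progressive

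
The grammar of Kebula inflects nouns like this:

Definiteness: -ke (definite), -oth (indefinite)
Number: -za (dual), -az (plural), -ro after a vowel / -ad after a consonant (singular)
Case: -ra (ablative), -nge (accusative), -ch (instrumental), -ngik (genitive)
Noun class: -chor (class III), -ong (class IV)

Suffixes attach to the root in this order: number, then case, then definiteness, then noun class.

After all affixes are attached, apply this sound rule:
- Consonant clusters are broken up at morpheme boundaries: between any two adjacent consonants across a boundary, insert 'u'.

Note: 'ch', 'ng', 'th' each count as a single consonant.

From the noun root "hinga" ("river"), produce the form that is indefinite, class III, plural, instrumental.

Attach number plural -az → hingaaz.
Attach case instrumental -ch → hingaazch.
Attach definiteness indefinite -oth → hingaazchoth.
Attach noun class class III -chor → hingaazchothchor.
Apply epenthesis: hingaazchothchor → hingaazuchothuchor.

hingaazuchothuchor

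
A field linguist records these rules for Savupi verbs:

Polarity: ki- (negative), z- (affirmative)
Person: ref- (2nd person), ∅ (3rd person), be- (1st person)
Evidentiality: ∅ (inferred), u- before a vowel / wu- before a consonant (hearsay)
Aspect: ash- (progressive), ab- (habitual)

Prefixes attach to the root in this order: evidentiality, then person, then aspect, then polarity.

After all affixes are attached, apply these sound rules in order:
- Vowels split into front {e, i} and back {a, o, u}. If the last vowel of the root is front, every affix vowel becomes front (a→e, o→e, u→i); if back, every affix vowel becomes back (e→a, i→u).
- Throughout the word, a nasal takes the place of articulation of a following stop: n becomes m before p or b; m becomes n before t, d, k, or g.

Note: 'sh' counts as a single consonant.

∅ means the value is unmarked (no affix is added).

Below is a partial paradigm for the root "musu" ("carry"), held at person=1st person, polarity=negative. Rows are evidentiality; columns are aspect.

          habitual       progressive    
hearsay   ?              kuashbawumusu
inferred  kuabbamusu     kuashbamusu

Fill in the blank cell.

Attach evidentiality hearsay wu- (before consonant 'm') → wumusu.
Attach person 1st person be- → bewumusu.
Attach aspect habitual ab- → abbewumusu.
Attach polarity negative ki- → kiabbewumusu.
Apply vowel harmony: kiabbewumusu → kuabbawumusu.
Nasal assimilation: no change.

kuabbawumusu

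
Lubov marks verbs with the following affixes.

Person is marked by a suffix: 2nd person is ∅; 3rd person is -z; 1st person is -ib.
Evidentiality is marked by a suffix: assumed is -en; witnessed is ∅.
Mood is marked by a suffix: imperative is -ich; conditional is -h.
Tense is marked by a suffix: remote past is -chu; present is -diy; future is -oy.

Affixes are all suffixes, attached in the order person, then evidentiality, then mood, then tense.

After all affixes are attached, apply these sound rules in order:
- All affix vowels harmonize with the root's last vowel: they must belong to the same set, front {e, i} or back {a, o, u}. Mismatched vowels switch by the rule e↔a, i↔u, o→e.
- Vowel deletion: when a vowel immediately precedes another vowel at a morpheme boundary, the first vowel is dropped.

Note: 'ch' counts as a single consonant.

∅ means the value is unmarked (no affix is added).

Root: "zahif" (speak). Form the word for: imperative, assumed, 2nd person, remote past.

zahifenichchi

person = 2nd person: zero marking, form stays zahif.
Attach evidentiality assumed -en → zahifen.
Attach mood imperative -ich → zahifenich.
Attach tense remote past -chu → zahifenichchu.
Apply vowel harmony: zahifenichchu → zahifenichchi.
Vowel deletion: no change.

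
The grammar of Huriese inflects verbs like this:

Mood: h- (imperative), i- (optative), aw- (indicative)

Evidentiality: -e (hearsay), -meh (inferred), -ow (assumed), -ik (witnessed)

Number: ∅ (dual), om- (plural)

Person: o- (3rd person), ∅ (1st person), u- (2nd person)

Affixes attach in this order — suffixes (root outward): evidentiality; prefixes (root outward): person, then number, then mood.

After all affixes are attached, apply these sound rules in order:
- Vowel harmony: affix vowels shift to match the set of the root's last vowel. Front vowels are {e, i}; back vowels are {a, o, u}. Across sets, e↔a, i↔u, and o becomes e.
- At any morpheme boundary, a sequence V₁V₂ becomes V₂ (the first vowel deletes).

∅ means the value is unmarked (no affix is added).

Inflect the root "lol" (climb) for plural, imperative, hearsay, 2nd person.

Attach person 2nd person u- → ulol.
Attach number plural om- → omulol.
Attach mood imperative h- → homulol.
Attach evidentiality hearsay -e → homulole.
Apply vowel harmony: homulole → homulola.
Vowel deletion: no change.

homulola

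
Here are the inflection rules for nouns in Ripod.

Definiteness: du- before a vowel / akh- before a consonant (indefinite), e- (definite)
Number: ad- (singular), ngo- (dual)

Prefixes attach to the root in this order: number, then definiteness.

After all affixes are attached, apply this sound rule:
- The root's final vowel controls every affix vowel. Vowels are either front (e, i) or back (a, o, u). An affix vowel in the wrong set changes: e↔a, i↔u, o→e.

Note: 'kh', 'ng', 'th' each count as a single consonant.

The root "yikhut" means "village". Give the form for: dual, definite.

Attach number dual ngo- → ngoyikhut.
Attach definiteness definite e- → engoyikhut.
Apply vowel harmony: engoyikhut → angoyikhut.

angoyikhut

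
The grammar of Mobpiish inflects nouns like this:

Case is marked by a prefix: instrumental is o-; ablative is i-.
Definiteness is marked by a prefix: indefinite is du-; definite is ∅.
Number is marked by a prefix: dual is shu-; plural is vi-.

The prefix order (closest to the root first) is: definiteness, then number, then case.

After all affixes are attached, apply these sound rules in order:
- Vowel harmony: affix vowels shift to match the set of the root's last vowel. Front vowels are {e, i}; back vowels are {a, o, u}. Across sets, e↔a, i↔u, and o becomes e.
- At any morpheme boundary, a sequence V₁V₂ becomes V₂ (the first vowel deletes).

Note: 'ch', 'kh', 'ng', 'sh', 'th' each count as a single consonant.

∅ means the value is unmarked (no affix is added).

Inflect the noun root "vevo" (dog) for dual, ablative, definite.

definiteness = definite: zero marking, form stays vevo.
Attach number dual shu- → shuvevo.
Attach case ablative i- → ishuvevo.
Apply vowel harmony: ishuvevo → ushuvevo.
Vowel deletion: no change.

ushuvevo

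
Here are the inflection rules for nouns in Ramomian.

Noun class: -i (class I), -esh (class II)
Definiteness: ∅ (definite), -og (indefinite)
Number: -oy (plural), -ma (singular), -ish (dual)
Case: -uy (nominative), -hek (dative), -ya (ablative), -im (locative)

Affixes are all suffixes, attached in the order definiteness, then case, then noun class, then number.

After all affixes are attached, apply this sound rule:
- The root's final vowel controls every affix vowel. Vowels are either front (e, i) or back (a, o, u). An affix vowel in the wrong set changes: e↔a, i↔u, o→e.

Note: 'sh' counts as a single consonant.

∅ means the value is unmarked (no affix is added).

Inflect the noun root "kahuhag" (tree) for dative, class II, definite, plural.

kahuhaghakashoy

definiteness = definite: zero marking, form stays kahuhag.
Attach case dative -hek → kahuhaghek.
Attach noun class class II -esh → kahuhaghekesh.
Attach number plural -oy → kahuhaghekeshoy.
Apply vowel harmony: kahuhaghekeshoy → kahuhaghakashoy.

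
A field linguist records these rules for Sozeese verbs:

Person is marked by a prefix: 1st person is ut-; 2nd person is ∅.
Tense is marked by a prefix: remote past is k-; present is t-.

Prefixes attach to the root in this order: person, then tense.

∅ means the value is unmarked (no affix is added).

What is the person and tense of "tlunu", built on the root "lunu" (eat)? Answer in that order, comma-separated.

Segment: t-lunu.
person: ∅ → 2nd person.
tense: t- → present.

2nd person, present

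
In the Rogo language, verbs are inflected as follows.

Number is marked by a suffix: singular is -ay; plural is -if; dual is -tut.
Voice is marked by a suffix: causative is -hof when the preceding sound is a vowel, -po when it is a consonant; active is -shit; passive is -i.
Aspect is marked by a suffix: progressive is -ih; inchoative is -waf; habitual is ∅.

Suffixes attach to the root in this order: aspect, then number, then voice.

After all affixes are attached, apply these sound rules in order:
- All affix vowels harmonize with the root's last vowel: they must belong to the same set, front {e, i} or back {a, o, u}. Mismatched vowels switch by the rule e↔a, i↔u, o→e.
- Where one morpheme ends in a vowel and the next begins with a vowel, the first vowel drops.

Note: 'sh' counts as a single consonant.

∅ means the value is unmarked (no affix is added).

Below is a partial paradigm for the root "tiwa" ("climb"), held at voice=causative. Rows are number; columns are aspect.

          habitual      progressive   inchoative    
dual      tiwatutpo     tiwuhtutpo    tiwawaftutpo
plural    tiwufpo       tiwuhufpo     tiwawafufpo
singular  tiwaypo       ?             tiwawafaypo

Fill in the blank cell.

tiwuhaypo

Attach aspect progressive -ih → tiwaih.
Attach number singular -ay → tiwaihay.
Attach voice causative -po (after consonant 'y') → tiwaihaypo.
Apply vowel harmony: tiwaihaypo → tiwauhaypo.
Apply vowel deletion: tiwauhaypo → tiwuhaypo.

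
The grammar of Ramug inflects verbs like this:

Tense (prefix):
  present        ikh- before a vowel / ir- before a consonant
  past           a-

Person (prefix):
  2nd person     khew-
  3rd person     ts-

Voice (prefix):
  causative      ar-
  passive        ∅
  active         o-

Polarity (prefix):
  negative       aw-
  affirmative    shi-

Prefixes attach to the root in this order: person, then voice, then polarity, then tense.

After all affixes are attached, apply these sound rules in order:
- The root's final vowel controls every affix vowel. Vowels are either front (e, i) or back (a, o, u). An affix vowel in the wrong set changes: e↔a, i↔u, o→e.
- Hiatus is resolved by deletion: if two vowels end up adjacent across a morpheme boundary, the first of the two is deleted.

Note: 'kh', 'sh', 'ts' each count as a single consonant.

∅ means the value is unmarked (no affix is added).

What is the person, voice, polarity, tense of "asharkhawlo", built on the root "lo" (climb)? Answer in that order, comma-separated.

Segment: a-shi-ar-khew-lo.
person: khew- → 2nd person.
voice: ar- → causative.
polarity: shi- → affirmative.
tense: a- → past.

2nd person, causative, affirmative, past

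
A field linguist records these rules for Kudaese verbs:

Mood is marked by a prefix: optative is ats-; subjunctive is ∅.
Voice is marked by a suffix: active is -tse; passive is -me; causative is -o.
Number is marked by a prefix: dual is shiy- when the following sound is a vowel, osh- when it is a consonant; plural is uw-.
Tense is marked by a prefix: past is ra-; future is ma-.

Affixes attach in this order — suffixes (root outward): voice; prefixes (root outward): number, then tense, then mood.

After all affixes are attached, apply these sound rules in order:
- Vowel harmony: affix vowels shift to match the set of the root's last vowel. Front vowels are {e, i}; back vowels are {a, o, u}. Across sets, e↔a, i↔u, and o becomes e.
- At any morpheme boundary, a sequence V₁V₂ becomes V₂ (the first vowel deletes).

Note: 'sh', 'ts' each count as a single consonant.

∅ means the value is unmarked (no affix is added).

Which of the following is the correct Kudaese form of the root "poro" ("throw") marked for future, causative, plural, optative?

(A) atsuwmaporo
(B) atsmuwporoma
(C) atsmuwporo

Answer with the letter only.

C

Attach voice causative -o → poroo.
Attach number plural uw- → uwporoo.
Attach tense future ma- → mauwporoo.
Attach mood optative ats- → atsmauwporoo.
Vowel harmony: no change.
Apply vowel deletion: atsmauwporoo → atsmuwporo.
So the correct form is atsmuwporo, option (C).
(A) atsuwmaporo is wrong: it has the affixes in the wrong order.
(B) atsmuwporoma is wrong: it uses passive instead of causative for voice.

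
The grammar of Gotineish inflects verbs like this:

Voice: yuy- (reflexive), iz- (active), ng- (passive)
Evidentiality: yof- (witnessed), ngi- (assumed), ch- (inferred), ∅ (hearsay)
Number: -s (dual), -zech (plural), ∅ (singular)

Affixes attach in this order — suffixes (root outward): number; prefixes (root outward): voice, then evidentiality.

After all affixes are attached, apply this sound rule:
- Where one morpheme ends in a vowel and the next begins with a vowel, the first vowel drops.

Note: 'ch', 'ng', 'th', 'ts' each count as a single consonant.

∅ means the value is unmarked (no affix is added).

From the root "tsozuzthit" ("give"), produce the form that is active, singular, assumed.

ngiztsozuzthit

Attach voice active iz- → iztsozuzthit.
number = singular: zero marking, form stays iztsozuzthit.
Attach evidentiality assumed ngi- → ngiiztsozuzthit.
Apply vowel deletion: ngiiztsozuzthit → ngiztsozuzthit.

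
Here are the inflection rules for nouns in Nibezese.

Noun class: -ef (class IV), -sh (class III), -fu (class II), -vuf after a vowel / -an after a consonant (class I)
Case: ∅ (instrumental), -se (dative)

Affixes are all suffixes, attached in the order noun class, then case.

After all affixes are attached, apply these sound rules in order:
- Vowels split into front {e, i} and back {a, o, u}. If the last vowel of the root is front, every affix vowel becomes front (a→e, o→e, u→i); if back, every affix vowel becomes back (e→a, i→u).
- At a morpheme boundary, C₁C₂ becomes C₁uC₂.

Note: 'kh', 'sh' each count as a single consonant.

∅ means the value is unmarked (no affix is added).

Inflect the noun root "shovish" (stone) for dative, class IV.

shovishefuse

Attach noun class class IV -ef → shovishef.
Attach case dative -se → shovishefse.
Vowel harmony: no change.
Apply epenthesis: shovishefse → shovishefuse.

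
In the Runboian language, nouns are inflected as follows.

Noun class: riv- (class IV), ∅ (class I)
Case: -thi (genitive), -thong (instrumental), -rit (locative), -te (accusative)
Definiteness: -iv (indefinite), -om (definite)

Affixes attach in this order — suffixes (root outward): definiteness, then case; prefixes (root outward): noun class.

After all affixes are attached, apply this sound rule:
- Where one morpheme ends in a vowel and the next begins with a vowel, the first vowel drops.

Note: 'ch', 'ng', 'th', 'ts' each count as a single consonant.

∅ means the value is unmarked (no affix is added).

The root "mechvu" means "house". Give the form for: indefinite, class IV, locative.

Attach definiteness indefinite -iv → mechvuiv.
Attach noun class class IV riv- → rivmechvuiv.
Attach case locative -rit → rivmechvuivrit.
Apply vowel deletion: rivmechvuivrit → rivmechvivrit.

rivmechvivrit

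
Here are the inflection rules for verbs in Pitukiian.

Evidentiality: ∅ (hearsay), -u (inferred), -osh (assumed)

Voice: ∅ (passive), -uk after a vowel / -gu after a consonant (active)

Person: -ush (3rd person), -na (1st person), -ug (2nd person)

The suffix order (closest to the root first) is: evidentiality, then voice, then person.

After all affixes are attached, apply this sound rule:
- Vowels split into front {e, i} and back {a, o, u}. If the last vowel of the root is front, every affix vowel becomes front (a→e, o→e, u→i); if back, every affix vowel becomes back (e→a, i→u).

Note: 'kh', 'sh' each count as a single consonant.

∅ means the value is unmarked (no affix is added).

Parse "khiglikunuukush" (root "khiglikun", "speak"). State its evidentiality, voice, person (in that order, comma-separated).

Segment: khiglikun-u-uk-ush.
evidentiality: -u → inferred.
voice: -uk/gu → active.
person: -ush → 3rd person.

inferred, active, 3rd person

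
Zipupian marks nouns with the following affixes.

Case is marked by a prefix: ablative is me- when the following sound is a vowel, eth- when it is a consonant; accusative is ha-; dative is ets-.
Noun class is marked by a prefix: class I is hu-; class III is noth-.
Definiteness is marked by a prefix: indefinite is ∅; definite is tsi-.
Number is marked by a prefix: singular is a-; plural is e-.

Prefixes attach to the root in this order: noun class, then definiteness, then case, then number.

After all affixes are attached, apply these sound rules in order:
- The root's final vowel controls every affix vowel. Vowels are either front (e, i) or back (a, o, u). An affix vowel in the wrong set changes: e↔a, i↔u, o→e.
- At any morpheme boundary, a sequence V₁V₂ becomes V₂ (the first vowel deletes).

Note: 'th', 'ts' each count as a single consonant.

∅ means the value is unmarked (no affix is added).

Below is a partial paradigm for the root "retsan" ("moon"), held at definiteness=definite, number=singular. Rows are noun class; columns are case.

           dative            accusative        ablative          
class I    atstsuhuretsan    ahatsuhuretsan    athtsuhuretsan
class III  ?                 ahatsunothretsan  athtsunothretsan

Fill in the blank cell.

Attach noun class class III noth- → nothretsan.
Attach definiteness definite tsi- → tsinothretsan.
Attach case dative ets- → etstsinothretsan.
Attach number singular a- → aetstsinothretsan.
Apply vowel harmony: aetstsinothretsan → aatstsunothretsan.
Apply vowel deletion: aatstsunothretsan → atstsunothretsan.

atstsunothretsan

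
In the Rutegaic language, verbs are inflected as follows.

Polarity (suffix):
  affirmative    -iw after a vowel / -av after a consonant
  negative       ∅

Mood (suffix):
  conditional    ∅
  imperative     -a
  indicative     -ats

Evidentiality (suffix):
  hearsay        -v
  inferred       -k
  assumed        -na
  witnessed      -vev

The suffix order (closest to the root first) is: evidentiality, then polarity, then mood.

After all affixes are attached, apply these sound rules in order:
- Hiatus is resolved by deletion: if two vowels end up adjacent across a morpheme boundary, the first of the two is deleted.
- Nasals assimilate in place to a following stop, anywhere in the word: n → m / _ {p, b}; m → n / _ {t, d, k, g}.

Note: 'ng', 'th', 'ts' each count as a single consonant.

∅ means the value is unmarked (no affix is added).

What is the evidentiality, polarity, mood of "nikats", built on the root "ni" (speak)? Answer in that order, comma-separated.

Segment: ni-k-ats.
evidentiality: -k → inferred.
polarity: ∅ → negative.
mood: -ats → indicative.

inferred, negative, indicative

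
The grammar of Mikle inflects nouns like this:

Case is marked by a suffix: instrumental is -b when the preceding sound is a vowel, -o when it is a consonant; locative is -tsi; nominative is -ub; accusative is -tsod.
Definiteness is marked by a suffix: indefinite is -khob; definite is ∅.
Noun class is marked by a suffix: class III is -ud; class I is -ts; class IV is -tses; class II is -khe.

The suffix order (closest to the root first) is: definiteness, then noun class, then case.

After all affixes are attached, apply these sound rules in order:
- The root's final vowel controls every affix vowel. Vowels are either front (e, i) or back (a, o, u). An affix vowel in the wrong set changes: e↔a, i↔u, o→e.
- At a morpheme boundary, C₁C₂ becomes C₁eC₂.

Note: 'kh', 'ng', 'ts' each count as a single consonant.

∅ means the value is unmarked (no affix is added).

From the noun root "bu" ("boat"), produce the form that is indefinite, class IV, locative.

Attach definiteness indefinite -khob → bukhob.
Attach noun class class IV -tses → bukhobtses.
Attach case locative -tsi → bukhobtsestsi.
Apply vowel harmony: bukhobtsestsi → bukhobtsastsu.
Apply epenthesis: bukhobtsastsu → bukhobetsasetsu.

bukhobetsasetsu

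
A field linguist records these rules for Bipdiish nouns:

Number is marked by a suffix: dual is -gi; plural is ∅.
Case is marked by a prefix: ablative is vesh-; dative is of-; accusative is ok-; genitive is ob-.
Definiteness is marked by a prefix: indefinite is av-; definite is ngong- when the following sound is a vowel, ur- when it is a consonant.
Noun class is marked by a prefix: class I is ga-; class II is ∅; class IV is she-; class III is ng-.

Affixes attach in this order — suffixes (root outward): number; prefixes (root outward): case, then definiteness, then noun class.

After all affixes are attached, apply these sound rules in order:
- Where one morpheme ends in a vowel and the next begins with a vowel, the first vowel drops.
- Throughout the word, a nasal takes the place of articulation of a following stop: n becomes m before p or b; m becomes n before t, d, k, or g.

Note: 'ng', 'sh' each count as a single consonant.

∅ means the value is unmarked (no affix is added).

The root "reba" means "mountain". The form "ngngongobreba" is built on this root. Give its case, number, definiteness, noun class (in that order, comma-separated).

genitive, plural, definite, class III

Segment: ng-ngong-ob-reba.
case: ob- → genitive.
number: ∅ → plural.
definiteness: ngong/ur- → definite.
noun class: ng- → class III.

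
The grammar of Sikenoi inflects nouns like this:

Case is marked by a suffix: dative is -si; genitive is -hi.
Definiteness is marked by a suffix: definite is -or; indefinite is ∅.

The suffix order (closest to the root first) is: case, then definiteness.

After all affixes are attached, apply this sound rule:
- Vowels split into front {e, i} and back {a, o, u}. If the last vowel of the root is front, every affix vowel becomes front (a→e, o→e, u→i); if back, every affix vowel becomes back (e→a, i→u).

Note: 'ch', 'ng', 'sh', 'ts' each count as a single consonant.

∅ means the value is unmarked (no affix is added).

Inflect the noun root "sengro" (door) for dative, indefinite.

sengrosu

Attach case dative -si → sengrosi.
definiteness = indefinite: zero marking, form stays sengrosi.
Apply vowel harmony: sengrosi → sengrosu.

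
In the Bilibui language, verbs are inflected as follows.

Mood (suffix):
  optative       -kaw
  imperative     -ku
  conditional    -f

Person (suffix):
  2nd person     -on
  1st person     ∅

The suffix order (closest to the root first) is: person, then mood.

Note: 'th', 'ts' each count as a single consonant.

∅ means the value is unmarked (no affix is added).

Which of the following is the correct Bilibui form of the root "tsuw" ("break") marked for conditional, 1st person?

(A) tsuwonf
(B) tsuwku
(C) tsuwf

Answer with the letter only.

C

person = 1st person: zero marking, form stays tsuw.
Attach mood conditional -f → tsuwf.
So the correct form is tsuwf, option (C).
(A) tsuwonf is wrong: it uses 2nd person instead of 1st person for person.
(B) tsuwku is wrong: it uses imperative instead of conditional for mood.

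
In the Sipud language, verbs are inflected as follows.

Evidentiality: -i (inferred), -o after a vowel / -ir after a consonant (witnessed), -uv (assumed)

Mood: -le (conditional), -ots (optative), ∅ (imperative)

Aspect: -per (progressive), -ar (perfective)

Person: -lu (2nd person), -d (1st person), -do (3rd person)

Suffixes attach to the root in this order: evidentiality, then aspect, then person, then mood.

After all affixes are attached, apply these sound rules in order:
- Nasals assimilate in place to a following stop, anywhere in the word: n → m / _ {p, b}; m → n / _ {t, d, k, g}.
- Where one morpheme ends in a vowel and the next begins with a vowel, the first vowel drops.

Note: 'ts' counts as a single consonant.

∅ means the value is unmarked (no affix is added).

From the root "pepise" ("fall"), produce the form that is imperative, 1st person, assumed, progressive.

Attach evidentiality assumed -uv → pepiseuv.
Attach aspect progressive -per → pepiseuvper.
Attach person 1st person -d → pepiseuvperd.
mood = imperative: zero marking, form stays pepiseuvperd.
Nasal assimilation: no change.
Apply vowel deletion: pepiseuvperd → pepisuvperd.

pepisuvperd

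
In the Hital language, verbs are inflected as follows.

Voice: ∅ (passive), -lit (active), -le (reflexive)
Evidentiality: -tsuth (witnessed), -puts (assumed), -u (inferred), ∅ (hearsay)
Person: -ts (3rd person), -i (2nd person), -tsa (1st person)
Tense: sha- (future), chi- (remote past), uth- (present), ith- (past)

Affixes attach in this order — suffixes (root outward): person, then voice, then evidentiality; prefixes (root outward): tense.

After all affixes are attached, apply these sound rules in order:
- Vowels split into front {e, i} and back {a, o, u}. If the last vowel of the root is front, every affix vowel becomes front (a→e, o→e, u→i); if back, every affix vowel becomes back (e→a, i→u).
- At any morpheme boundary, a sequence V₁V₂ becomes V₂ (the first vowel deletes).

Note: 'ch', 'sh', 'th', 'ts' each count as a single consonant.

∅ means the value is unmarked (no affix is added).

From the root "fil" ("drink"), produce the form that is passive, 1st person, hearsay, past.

ithfiltse

Attach tense past ith- → ithfil.
Attach person 1st person -tsa → ithfiltsa.
voice = passive: zero marking, form stays ithfiltsa.
evidentiality = hearsay: zero marking, form stays ithfiltsa.
Apply vowel harmony: ithfiltsa → ithfiltse.
Vowel deletion: no change.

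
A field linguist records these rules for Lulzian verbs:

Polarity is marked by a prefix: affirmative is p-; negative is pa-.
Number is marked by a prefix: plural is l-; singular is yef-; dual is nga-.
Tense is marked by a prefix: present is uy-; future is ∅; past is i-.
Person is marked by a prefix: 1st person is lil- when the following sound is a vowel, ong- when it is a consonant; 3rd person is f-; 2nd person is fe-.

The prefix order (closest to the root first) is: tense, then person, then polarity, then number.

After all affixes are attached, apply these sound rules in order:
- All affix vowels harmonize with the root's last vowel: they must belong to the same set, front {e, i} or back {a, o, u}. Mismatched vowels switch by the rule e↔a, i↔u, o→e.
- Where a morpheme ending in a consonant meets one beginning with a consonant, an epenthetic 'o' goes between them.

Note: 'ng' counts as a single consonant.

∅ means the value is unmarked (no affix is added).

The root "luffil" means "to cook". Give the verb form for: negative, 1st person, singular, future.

yefopeengoluffil

tense = future: zero marking, form stays luffil.
Attach person 1st person ong- (before consonant 'l') → ongluffil.
Attach polarity negative pa- → paongluffil.
Attach number singular yef- → yefpaongluffil.
Apply vowel harmony: yefpaongluffil → yefpeengluffil.
Apply epenthesis: yefpeengluffil → yefopeengoluffil.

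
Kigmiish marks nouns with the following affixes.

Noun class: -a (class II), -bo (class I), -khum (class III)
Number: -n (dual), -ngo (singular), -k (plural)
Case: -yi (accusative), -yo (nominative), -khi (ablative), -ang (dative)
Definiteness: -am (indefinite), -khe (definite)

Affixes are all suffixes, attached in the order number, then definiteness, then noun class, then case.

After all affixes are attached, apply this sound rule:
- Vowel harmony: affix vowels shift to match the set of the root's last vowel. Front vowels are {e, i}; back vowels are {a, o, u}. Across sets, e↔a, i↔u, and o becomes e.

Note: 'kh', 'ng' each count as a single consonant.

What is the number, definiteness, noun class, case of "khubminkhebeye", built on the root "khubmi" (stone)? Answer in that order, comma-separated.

dual, definite, class I, nominative

Segment: khubmi-n-khe-bo-yo.
number: -n → dual.
definiteness: -khe → definite.
noun class: -bo → class I.
case: -yo → nominative.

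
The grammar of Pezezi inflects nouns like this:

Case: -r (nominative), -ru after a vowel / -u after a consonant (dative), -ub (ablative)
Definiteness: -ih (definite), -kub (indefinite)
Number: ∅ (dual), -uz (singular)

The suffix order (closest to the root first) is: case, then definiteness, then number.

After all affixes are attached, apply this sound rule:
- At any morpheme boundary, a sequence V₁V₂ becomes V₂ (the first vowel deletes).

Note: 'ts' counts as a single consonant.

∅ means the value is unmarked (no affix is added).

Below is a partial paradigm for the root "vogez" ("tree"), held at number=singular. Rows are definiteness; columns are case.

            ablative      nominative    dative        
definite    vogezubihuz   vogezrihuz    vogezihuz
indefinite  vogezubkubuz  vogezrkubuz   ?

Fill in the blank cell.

vogezukubuz

Attach case dative -u (after consonant 'z') → vogezu.
Attach definiteness indefinite -kub → vogezukub.
Attach number singular -uz → vogezukubuz.
Vowel deletion: no change.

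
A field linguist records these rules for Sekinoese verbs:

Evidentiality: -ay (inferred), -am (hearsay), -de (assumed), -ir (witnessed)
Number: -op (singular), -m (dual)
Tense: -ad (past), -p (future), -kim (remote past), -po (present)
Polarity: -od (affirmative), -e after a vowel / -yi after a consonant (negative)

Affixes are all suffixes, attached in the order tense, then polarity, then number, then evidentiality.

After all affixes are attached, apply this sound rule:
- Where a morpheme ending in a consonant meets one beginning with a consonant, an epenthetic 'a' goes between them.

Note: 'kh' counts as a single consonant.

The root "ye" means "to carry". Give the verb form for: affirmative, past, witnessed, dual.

yeadodamir

Attach tense past -ad → yead.
Attach polarity affirmative -od → yeadod.
Attach number dual -m → yeadodm.
Attach evidentiality witnessed -ir → yeadodmir.
Apply epenthesis: yeadodmir → yeadodamir.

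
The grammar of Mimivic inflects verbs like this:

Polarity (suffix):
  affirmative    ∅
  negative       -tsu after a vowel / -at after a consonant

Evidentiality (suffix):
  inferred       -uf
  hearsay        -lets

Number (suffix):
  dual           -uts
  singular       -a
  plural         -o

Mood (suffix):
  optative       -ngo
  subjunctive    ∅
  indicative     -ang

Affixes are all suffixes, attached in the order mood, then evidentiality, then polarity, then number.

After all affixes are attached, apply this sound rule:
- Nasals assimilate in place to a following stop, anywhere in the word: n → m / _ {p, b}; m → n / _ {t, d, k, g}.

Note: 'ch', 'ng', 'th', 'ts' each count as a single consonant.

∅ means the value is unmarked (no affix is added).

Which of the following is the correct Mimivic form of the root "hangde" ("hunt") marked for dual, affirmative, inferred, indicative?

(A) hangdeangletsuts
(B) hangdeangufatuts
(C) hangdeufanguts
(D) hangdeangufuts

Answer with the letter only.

Attach mood indicative -ang → hangdeang.
Attach evidentiality inferred -uf → hangdeanguf.
polarity = affirmative: zero marking, form stays hangdeanguf.
Attach number dual -uts → hangdeangufuts.
Nasal assimilation: no change.
So the correct form is hangdeangufuts, option (D).
(B) hangdeangufatuts is wrong: it uses negative instead of affirmative for polarity.
(A) hangdeangletsuts is wrong: it uses hearsay instead of inferred for evidentiality.
(C) hangdeufanguts is wrong: it has the affixes in the wrong order.

D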